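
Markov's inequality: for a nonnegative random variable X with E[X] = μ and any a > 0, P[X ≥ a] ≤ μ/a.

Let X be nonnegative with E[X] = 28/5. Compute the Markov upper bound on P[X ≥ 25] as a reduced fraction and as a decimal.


μ = E[X] = 28/5, a = 25.
Markov: P[X ≥ 25] ≤ μ/a = (28/5)/25 = 28/125.
Numerically: ≈ 0.2240.
(Since a = 25 > μ = 5.6000, the bound 28/125 is < 1 and informative.)

P[X ≥ 25] ≤ 28/125 ≈ 0.2240.


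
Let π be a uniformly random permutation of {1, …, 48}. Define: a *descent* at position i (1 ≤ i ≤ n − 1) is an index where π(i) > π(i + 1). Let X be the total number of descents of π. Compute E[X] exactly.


Write X = Σ X_I over i = 1, …, 47, with X_I the indicator of one descent.
There are 47 indicators.
For each fixed i, the pair (π(i), π(i+1)) is a uniformly random ordered pair of distinct values from {1, …, 48}; by symmetry P[π(i) > π(i+1)] = 1/2.
By linearity: E[X] = 47 · (1/2) = (48 − 1) · (1/2) = 47/2 ≈ 23.500000.

E[X] = 47/2 = 23.500000.


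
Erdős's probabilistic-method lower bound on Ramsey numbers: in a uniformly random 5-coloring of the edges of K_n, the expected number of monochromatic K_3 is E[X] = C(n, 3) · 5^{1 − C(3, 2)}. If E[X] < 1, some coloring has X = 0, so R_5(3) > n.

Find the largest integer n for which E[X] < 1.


We need C(n, 3) · 5^{1 − 3} < 1, i.e. C(n, 3) < 5^{3 − 1} = 25.
Check values of n near the boundary:
  n = 5: C(5, 3) = 10; 10 < 25? YES
  n = 6: C(6, 3) = 20; 20 < 25? YES
  n = 7: C(7, 3) = 35; 35 < 25? NO
  n = 8: C(8, 3) = 56; 56 < 25? NO
  n = 9: C(9, 3) = 84; 84 < 25? NO
The largest n with C(n, 3) < 25 is n = 6 (where E[X] = 4/5 ≈ 0.800000). Hence R_5(3) > 6, i.e. R_5(3) ≥ 7.

Largest n = 6; hence R_5(3) > 6.


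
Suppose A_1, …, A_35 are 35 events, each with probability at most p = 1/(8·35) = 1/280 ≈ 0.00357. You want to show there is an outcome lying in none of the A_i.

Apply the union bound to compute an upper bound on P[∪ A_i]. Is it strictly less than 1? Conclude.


Union bound: P[∪_{i=1}^{35} A_i] ≤ Σ_i P[A_i] ≤ 35·p = 35·(1/280) = 1/8.
Numerically: 1/8 ≈ 0.12500.
Is 1/8 < 1? YES.
Since P[∪ A_i] ≤ 1/8 < 1, the complement has P[∩ A_i^c] ≥ 1 − 1/8 = 7/8 > 0, so some outcome avoids every A_i.

35·p = 1/8 ≈ 0.12500; existence CERTIFIED by the union bound.


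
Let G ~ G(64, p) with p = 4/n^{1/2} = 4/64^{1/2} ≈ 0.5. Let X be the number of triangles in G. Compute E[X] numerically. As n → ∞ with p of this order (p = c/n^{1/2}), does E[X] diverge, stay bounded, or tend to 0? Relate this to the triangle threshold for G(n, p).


Number of potential triangles: C(64, 3) = 41664.
Each occurs with probability p³ ≈ (0.5)³ ≈ 1.250000e-01.
By linearity: E[X] = C(64, 3)·p³ ≈ 41664 · 1.250000e-01 ≈ 5208.0000.
Since α = 1/2 < 1, p = c/n^{1/2} ≫ 1/n is above the triangle threshold p ~ 1/n. Asymptotically E[X] ~ (c³/6)·n^{3(1−α)} = (4³/6)·n^{1.5} → ∞; triangles are abundant w.h.p.

E[X] ≈ 5208.0000; in regime p = Θ(1/n^{1/2}) E[X] diverges (above the triangle threshold p ~ 1/n).


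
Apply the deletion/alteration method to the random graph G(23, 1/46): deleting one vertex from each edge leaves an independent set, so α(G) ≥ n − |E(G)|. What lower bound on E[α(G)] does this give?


E[|E(G)|] = C(23, 2)·p = 253 · (1/46) = 11/2.
E[α(G)] ≥ n − E[|E(G)|] = 23 − 11/2 = 35/2.
Numerically: ≈ 17.50000.
(This is only a lower bound; the true E[α(G)] may be larger.)

E[α(G)] ≥ 35/2 ≈ 17.50000.


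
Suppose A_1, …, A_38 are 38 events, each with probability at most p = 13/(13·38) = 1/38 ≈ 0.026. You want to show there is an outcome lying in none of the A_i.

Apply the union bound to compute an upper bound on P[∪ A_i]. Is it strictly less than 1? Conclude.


Union bound: P[∪_{i=1}^{38} A_i] ≤ Σ_i P[A_i] ≤ 38·p = 38·(1/38) = 1.
Numerically: 1 ≈ 1.000.
Is 1 < 1? NO.
Since the bound 1 is ≥ 1, the union bound is uninformative here; it does NOT by itself certify existence.

38·p = 1 ≈ 1.000; existence NOT certified by the union bound.


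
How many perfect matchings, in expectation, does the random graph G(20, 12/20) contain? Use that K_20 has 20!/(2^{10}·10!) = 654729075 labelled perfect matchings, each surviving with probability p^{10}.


K_20 has 20!/(2^{10}·10!) = 654729075 labelled perfect matchings.
For each such perfect matching H, let X_H = 1 if all 10 edges of H are present in G. Then P[X_H = 1] = p^{10} = (3/5)^{10} = 59049/9765625.
By linearity of expectation: E[X] = Σ_H E[X_H] = 654729075 · p^{10} = 654729075 · 59049/9765625 = 1546443885987/390625.
Numerically: E[X] ≈ 3.96e+06.

E[X] = 654729075 · (3/5)^{10} = 1546443885987/390625 ≈ 3.96e+06.


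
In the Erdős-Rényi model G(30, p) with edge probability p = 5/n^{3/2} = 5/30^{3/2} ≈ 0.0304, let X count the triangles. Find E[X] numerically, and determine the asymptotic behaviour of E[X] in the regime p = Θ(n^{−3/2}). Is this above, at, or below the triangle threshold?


Number of potential triangles: C(30, 3) = 4060.
Each occurs with probability p³ ≈ (0.0304)³ ≈ 2.81750e-05.
By linearity: E[X] = C(30, 3)·p³ ≈ 4060 · 2.81750e-05 ≈ 0.114.
Since α = 3/2 > 1, p = c/n^{3/2} = o(1/n) is below the triangle threshold p ~ 1/n. Asymptotically E[X] ~ (c³/6)·n^{3(1−α)} = (5³/6)·n^{-1.5} → 0, so by Markov's inequality G has no triangles w.h.p.

E[X] ≈ 0.114; in regime p = Θ(1/n^{3/2}) E[X] tends to 0 (below the triangle threshold p ~ 1/n).


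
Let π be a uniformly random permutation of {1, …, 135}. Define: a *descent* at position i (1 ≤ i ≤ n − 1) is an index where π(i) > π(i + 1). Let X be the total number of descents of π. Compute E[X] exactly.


Write X = Σ X_I over i = 1, …, 134, with X_I the indicator of one descent.
There are 134 indicators.
For each fixed i, the pair (π(i), π(i+1)) is a uniformly random ordered pair of distinct values from {1, …, 135}; by symmetry P[π(i) > π(i+1)] = 1/2.
By linearity: E[X] = 134 · (1/2) = (135 − 1) · (1/2) = 67 ≈ 67.000000.

E[X] = 67 = 67.000000.


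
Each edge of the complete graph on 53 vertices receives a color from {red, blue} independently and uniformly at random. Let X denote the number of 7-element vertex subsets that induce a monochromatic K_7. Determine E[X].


Let X = Σ_S X_S over the C(53, 7) = 154143080 subsets S of size 7, where X_S = 1 if the K_7 on S is monochromatic.
For a fixed S, the K_7 on S has C(7, 2) = 21 edges. P[all 21 edges red] = (1/2)^21, and likewise for blue, so P[monochromatic] = 2·(1/2)^21 = 2^{1 − 21} = 1/1048576.
By linearity of expectation: E[X] = C(53, 7) · 2^{1 − 21} = 154143080 · 1/1048576 = 19267885/131072.
Numerically: E[X] ≈ 147.002296.

E[X] = C(53,7)·2^(1−C(7,2)) = 19267885/131072 ≈ 147.002296.


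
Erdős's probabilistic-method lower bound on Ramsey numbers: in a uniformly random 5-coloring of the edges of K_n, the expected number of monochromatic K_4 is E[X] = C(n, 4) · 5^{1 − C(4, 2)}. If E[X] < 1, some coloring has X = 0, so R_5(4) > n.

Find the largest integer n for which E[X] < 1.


We need C(n, 4) · 5^{1 − 6} < 1, i.e. C(n, 4) < 5^{6 − 1} = 3125.
Check values of n near the boundary:
  n = 12: C(12, 4) = 495; 495 < 3125? YES
  n = 13: C(13, 4) = 715; 715 < 3125? YES
  n = 14: C(14, 4) = 1001; 1001 < 3125? YES
  n = 15: C(15, 4) = 1365; 1365 < 3125? YES
  n = 16: C(16, 4) = 1820; 1820 < 3125? YES
  n = 17: C(17, 4) = 2380; 2380 < 3125? YES
  n = 18: C(18, 4) = 3060; 3060 < 3125? YES
  n = 19: C(19, 4) = 3876; 3876 < 3125? NO
  n = 20: C(20, 4) = 4845; 4845 < 3125? NO
  n = 21: C(21, 4) = 5985; 5985 < 3125? NO
The largest n with C(n, 4) < 3125 is n = 18 (where E[X] = 612/625 ≈ 0.9792). Hence R_5(4) > 18, i.e. R_5(4) ≥ 19.

Largest n = 18; hence R_5(4) > 18.


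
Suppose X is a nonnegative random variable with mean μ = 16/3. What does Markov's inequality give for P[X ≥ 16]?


μ = E[X] = 16/3, a = 16.
Markov: P[X ≥ 16] ≤ μ/a = (16/3)/16 = 1/3.
Numerically: ≈ 0.3333.
(Since a = 16 > μ = 5.3333, the bound 1/3 is < 1 and informative.)

P[X ≥ 16] ≤ 1/3 ≈ 0.3333.


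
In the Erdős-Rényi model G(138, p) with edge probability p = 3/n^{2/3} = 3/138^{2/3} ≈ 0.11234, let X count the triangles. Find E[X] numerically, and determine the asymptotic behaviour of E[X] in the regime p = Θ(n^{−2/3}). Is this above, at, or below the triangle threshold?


Number of potential triangles: C(138, 3) = 428536.
Each occurs with probability p³ ≈ (0.11234)³ ≈ 1.41776938e-03.
By linearity: E[X] = C(138, 3)·p³ ≈ 428536 · 1.41776938e-03 ≈ 607.565217.
Since α = 2/3 < 1, p = c/n^{2/3} ≫ 1/n is above the triangle threshold p ~ 1/n. Asymptotically E[X] ~ (c³/6)·n^{3(1−α)} = (3³/6)·n^{1} → ∞; triangles are abundant w.h.p.

E[X] ≈ 607.565217; in regime p = Θ(1/n^{2/3}) E[X] diverges (above the triangle threshold p ~ 1/n).


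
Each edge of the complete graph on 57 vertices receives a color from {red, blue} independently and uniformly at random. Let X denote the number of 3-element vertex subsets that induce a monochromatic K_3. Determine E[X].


Let X = Σ_S X_S over the C(57, 3) = 29260 subsets S of size 3, where X_S = 1 if the K_3 on S is monochromatic.
For a fixed S, the K_3 on S has C(3, 2) = 3 edges. P[all 3 edges red] = (1/2)^3, and likewise for blue, so P[monochromatic] = 2·(1/2)^3 = 2^{1 − 3} = 1/4.
By linearity of expectation: E[X] = C(57, 3) · 2^{1 − 3} = 29260 · 1/4 = 7315.
Numerically: E[X] ≈ 7315.00000.

E[X] = C(57,3)·2^(1−C(3,2)) = 7315 ≈ 7315.00000.


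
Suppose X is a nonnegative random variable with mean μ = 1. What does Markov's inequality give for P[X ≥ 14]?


μ = E[X] = 1, a = 14.
Markov: P[X ≥ 14] ≤ μ/a = (1)/14 = 1/14.
Numerically: ≈ 0.071429.
(Since a = 14 > μ = 1.000000, the bound 1/14 is < 1 and informative.)

P[X ≥ 14] ≤ 1/14 ≈ 0.071429.


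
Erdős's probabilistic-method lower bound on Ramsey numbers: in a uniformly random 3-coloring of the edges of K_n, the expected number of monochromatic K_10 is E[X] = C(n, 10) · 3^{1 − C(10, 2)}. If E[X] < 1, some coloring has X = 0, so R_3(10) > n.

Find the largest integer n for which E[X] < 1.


We need C(n, 10) · 3^{1 − 45} < 1, i.e. C(n, 10) < 3^{45 − 1} = 984770902183611232881.
Check values of n near the boundary:
  n = 568: C(568, 10) = 889446337783744949208; 889446337783744949208 < 984770902183611232881? YES
  n = 569: C(569, 10) = 905357721286137524328; 905357721286137524328 < 984770902183611232881? YES
  n = 570: C(570, 10) = 921524823451961408691; 921524823451961408691 < 984770902183611232881? YES
  n = 571: C(571, 10) = 937951290893172842001; 937951290893172842001 < 984770902183611232881? YES
  n = 572: C(572, 10) = 954640815642161682606; 954640815642161682606 < 984770902183611232881? YES
  n = 573: C(573, 10) = 971597135635805762226; 971597135635805762226 < 984770902183611232881? YES
  n = 574: C(574, 10) = 988824035203816502691; 988824035203816502691 < 984770902183611232881? NO
  n = 575: C(575, 10) = 1006325345561406175305; 1006325345561406175305 < 984770902183611232881? NO
The largest n with C(n, 10) < 984770902183611232881 is n = 573 (where E[X] = 35985079097622435638/36472996377170786403 ≈ 0.987). Hence R_3(10) > 573, i.e. R_3(10) ≥ 574.

Largest n = 573; hence R_3(10) > 573.


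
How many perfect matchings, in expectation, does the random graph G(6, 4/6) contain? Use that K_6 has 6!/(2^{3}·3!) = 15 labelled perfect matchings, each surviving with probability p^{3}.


K_6 has 6!/(2^{3}·3!) = 15 labelled perfect matchings.
For each such perfect matching H, let X_H = 1 if all 3 edges of H are present in G. Then P[X_H = 1] = p^{3} = (2/3)^{3} = 8/27.
Summing the indicators: E[X] = Σ_H E[X_H] = 15 · p^{3} = 15 · 8/27 = 40/9.
Numerically: E[X] ≈ 4.444.

E[X] = 15 · (2/3)^{3} = 40/9 ≈ 4.444.


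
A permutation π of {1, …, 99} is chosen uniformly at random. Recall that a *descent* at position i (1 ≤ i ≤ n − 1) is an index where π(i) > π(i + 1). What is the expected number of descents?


Write X = Σ X_I over i = 1, …, 98, with X_I the indicator of one descent.
There are 98 indicators.
For each fixed i, the pair (π(i), π(i+1)) is a uniformly random ordered pair of distinct values from {1, …, 99}; by symmetry P[π(i) > π(i+1)] = 1/2.
By linearity: E[X] = 98 · (1/2) = (99 − 1) · (1/2) = 49 ≈ 49.000.

E[X] = 49 = 49.000.


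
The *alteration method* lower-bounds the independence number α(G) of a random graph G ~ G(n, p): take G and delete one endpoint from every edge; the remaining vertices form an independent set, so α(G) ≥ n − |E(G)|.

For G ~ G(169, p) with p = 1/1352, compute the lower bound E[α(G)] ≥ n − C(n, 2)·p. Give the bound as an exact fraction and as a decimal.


E[|E(G)|] = C(169, 2)·p = 14196 · (1/1352) = 21/2.
E[α(G)] ≥ n − E[|E(G)|] = 169 − 21/2 = 317/2.
Numerically: ≈ 158.5000.
(This is only a lower bound; the true E[α(G)] may be larger.)

E[α(G)] ≥ 317/2 ≈ 158.5000.


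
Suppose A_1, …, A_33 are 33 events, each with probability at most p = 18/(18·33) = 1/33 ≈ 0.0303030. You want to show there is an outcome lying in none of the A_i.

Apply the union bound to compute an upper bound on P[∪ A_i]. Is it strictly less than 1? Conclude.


Union bound: P[∪_{i=1}^{33} A_i] ≤ Σ_i P[A_i] ≤ 33·p = 33·(1/33) = 1.
Numerically: 1 ≈ 1.0000000.
Is 1 < 1? NO.
Since the bound 1 is ≥ 1, the union bound is uninformative here; it does NOT by itself certify existence.

33·p = 1 ≈ 1.0000000; existence NOT certified by the union bound.


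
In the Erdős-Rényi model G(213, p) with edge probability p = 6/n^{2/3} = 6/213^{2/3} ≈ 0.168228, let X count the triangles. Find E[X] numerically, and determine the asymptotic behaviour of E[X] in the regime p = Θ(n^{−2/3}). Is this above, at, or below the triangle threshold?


Number of potential triangles: C(213, 3) = 1587986.
Each occurs with probability p³ ≈ (0.168228)³ ≈ 4.76096013e-03.
By linearity: E[X] = C(213, 3)·p³ ≈ 1587986 · 4.76096013e-03 ≈ 7560.338028.
Since α = 2/3 < 1, p = c/n^{2/3} ≫ 1/n is above the triangle threshold p ~ 1/n. Asymptotically E[X] ~ (c³/6)·n^{3(1−α)} = (6³/6)·n^{1} → ∞; triangles are abundant w.h.p.

E[X] ≈ 7560.338028; in regime p = Θ(1/n^{2/3}) E[X] diverges (above the triangle threshold p ~ 1/n).


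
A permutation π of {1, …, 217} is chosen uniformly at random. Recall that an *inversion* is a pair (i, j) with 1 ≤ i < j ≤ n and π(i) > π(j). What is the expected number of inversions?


Write X = Σ X_I over the C(217, 2) = 23436 pairs i < j, with X_I the indicator of one inversion.
There are 23436 indicators.
For each fixed pair i < j, the values π(i) and π(j) are two distinct elements of {1, …, 217} in uniformly random order; by symmetry P[π(i) > π(j)] = 1/2.
By linearity: E[X] = 23436 · (1/2) = C(217, 2) · (1/2) = 23436/2 = 11718 ≈ 11718.0000.

E[X] = 11718 = 11718.0000.


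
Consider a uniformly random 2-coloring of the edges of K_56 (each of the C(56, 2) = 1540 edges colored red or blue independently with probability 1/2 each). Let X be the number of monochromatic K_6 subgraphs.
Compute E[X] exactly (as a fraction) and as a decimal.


Let X = Σ_S X_S over the C(56, 6) = 32468436 subsets S of size 6, where X_S = 1 if the K_6 on S is monochromatic.
For a fixed S, the K_6 on S has C(6, 2) = 15 edges. P[all 15 edges red] = (1/2)^15, and likewise for blue, so P[monochromatic] = 2·(1/2)^15 = 2^{1 − 15} = 1/16384.
Summing: E[X] = C(56, 6) · 2^{1 − 15} = 32468436 · 1/16384 = 8117109/4096.
Numerically: E[X] ≈ 1981.716064.

E[X] = C(56,6)·2^(1−C(6,2)) = 8117109/4096 ≈ 1981.716064.


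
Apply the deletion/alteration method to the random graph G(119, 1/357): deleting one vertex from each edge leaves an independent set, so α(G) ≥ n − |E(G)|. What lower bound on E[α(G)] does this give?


E[|E(G)|] = C(119, 2)·p = 7021 · (1/357) = 59/3.
E[α(G)] ≥ n − E[|E(G)|] = 119 − 59/3 = 298/3.
Numerically: ≈ 99.33333.
(This is only a lower bound; the true E[α(G)] may be larger.)

E[α(G)] ≥ 298/3 ≈ 99.33333.


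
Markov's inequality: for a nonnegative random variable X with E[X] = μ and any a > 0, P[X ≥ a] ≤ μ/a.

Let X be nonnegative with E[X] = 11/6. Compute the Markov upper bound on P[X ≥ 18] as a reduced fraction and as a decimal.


μ = E[X] = 11/6, a = 18.
Markov: P[X ≥ 18] ≤ μ/a = (11/6)/18 = 11/108.
Numerically: ≈ 0.101852.
(Since a = 18 > μ = 1.833333, the bound 11/108 is < 1 and informative.)

P[X ≥ 18] ≤ 11/108 ≈ 0.101852.


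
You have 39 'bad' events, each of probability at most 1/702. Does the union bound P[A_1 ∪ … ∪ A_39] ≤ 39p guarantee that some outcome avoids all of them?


Union bound: P[∪_{i=1}^{39} A_i] ≤ Σ_i P[A_i] ≤ 39·p = 39·(1/702) = 1/18.
Numerically: 1/18 ≈ 0.05556.
Is 1/18 < 1? YES.
Since P[∪ A_i] ≤ 1/18 < 1, the complement has P[∩ A_i^c] ≥ 1 − 1/18 = 17/18 > 0, so some outcome avoids every A_i.

39·p = 1/18 ≈ 0.05556; existence CERTIFIED by the union bound.


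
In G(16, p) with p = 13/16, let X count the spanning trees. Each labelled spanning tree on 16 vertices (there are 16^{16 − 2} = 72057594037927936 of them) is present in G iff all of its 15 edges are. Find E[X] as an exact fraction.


K_16 has 16^{16 − 2} = 72057594037927936 labelled spanning trees.
For each such spanning tree H, let X_H = 1 if all 15 edges of H are present in G. Then P[X_H = 1] = p^{15} = (13/16)^{15} = 51185893014090757/1152921504606846976.
By linearity of expectation: E[X] = Σ_H E[X_H] = 72057594037927936 · p^{15} = 72057594037927936 · 51185893014090757/1152921504606846976 = 51185893014090757/16.
Numerically: E[X] ≈ 3.1991e+15.

E[X] = 72057594037927936 · (13/16)^{15} = 51185893014090757/16 ≈ 3.1991e+15.


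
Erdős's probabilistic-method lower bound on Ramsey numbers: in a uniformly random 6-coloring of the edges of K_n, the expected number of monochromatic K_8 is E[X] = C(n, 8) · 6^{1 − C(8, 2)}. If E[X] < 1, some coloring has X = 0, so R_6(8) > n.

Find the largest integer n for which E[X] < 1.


We need C(n, 8) · 6^{1 − 28} < 1, i.e. C(n, 8) < 6^{28 − 1} = 1023490369077469249536.
Check values of n near the boundary:
  n = 1590: C(1590, 8) = 995397314198933813310; 995397314198933813310 < 1023490369077469249536? YES
  n = 1591: C(1591, 8) = 1000427749141189953870; 1000427749141189953870 < 1023490369077469249536? YES
  n = 1592: C(1592, 8) = 1005480414540892933435; 1005480414540892933435 < 1023490369077469249536? YES
  n = 1593: C(1593, 8) = 1010555394551193970323; 1010555394551193970323 < 1023490369077469249536? YES
  n = 1594: C(1594, 8) = 1015652773590544255167; 1015652773590544255167 < 1023490369077469249536? YES
  n = 1595: C(1595, 8) = 1020772636343363633895; 1020772636343363633895 < 1023490369077469249536? YES
  n = 1596: C(1596, 8) = 1025915067760710553965; 1025915067760710553965 < 1023490369077469249536? NO
  n = 1597: C(1597, 8) = 1031080153060953275445; 1031080153060953275445 < 1023490369077469249536? NO
  n = 1598: C(1598, 8) = 1036267977730442348529; 1036267977730442348529 < 1023490369077469249536? NO
The largest n with C(n, 8) < 1023490369077469249536 is n = 1595 (where E[X] = 113419181815929292655/113721152119718805504 ≈ 0.9973). Hence R_6(8) > 1595, i.e. R_6(8) ≥ 1596.

Largest n = 1595; hence R_6(8) > 1595.


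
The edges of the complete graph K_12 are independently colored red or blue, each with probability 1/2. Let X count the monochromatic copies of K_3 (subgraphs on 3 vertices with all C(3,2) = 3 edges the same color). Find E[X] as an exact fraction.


Let X = Σ_S X_S over the C(12, 3) = 220 subsets S of size 3, where X_S = 1 if the K_3 on S is monochromatic.
For a fixed S, the K_3 on S has C(3, 2) = 3 edges. P[all 3 edges red] = (1/2)^3, and likewise for blue, so P[monochromatic] = 2·(1/2)^3 = 2^{1 − 3} = 1/4.
By linearity: E[X] = C(12, 3) · 2^{1 − 3} = 220 · 1/4 = 55.
Numerically: E[X] ≈ 55.00000.

E[X] = C(12,3)·2^(1−C(3,2)) = 55 ≈ 55.00000.


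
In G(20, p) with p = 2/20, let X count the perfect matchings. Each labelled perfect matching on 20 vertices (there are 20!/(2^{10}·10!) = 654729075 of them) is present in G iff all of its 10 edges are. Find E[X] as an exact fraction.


K_20 has 20!/(2^{10}·10!) = 654729075 labelled perfect matchings.
For each such perfect matching H, let X_H = 1 if all 10 edges of H are present in G. Then P[X_H = 1] = p^{10} = (1/10)^{10} = 1/10000000000.
Summing the indicators: E[X] = Σ_H E[X_H] = 654729075 · p^{10} = 654729075 · 1/10000000000 = 26189163/400000000.
Numerically: E[X] ≈ 0.0655.

E[X] = 654729075 · (1/10)^{10} = 26189163/400000000 ≈ 0.0655.


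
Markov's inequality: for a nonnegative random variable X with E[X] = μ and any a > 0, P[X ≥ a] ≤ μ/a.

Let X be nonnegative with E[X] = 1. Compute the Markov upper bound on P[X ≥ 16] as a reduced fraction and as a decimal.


μ = E[X] = 1, a = 16.
Markov: P[X ≥ 16] ≤ μ/a = (1)/16 = 1/16.
Numerically: ≈ 0.062.
(Since a = 16 > μ = 1.000, the bound 1/16 is < 1 and informative.)

P[X ≥ 16] ≤ 1/16 ≈ 0.062.


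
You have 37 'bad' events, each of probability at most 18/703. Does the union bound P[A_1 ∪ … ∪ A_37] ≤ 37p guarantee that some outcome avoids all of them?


Union bound: P[∪_{i=1}^{37} A_i] ≤ Σ_i P[A_i] ≤ 37·p = 37·(18/703) = 18/19.
Numerically: 18/19 ≈ 0.947368.
Is 18/19 < 1? YES.
Since P[∪ A_i] ≤ 18/19 < 1, the complement has P[∩ A_i^c] ≥ 1 − 18/19 = 1/19 > 0, so some outcome avoids every A_i.

37·p = 18/19 ≈ 0.947368; existence CERTIFIED by the union bound.


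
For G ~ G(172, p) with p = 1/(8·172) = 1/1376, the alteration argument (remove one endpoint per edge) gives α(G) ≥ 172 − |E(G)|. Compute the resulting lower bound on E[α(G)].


E[|E(G)|] = C(172, 2)·p = 14706 · (1/1376) = 171/16.
E[α(G)] ≥ n − E[|E(G)|] = 172 − 171/16 = 2581/16.
Numerically: ≈ 161.3125.
(This is only a lower bound; the true E[α(G)] may be larger.)

E[α(G)] ≥ 2581/16 ≈ 161.3125.


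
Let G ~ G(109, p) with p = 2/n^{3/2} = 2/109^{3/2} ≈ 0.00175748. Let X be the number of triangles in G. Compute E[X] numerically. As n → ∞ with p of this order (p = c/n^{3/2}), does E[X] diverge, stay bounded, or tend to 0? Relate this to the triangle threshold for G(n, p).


Number of potential triangles: C(109, 3) = 209934.
Each occurs with probability p³ ≈ (0.00175748)³ ≈ 5.42838631e-09.
By linearity: E[X] = C(109, 3)·p³ ≈ 209934 · 5.42838631e-09 ≈ 0.001140.
Since α = 3/2 > 1, p = c/n^{3/2} = o(1/n) is below the triangle threshold p ~ 1/n. Asymptotically E[X] ~ (c³/6)·n^{3(1−α)} = (2³/6)·n^{-1.5} → 0, so by Markov's inequality G has no triangles w.h.p.

E[X] ≈ 0.001140; in regime p = Θ(1/n^{3/2}) E[X] tends to 0 (below the triangle threshold p ~ 1/n).


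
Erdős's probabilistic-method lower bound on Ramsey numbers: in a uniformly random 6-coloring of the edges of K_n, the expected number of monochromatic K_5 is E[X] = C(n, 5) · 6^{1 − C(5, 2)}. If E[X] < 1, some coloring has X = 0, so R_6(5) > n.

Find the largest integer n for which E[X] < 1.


We need C(n, 5) · 6^{1 − 10} < 1, i.e. C(n, 5) < 6^{10 − 1} = 10077696.
Check values of n near the boundary:
  n = 64: C(64, 5) = 7624512; 7624512 < 10077696? YES
  n = 65: C(65, 5) = 8259888; 8259888 < 10077696? YES
  n = 66: C(66, 5) = 8936928; 8936928 < 10077696? YES
  n = 67: C(67, 5) = 9657648; 9657648 < 10077696? YES
  n = 68: C(68, 5) = 10424128; 10424128 < 10077696? NO
The largest n with C(n, 5) < 10077696 is n = 67 (where E[X] = 67067/69984 ≈ 0.9583190). Hence R_6(5) > 67, i.e. R_6(5) ≥ 68.

Largest n = 67; hence R_6(5) > 67.


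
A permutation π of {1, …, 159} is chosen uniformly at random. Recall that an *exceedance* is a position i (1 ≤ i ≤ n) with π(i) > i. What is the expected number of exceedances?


Write X = Σ_{i=1}^{159} X_i, where X_i = 1_{π(i) > i}.
For each fixed i, π(i) is uniform over {1, …, 159} (marginal of a uniform permutation), so P[π(i) > i] = (n − i)/n. Summing: Σ_{i=1}^{159} (n − i)/n = (0 + 1 + … + 158)/159 = 159(159 − 1)/(2·159) = (159 − 1)/2.
Hence E[X] = Σ_{i=1}^{159} (159 − i)/159 = 79 ≈ 79.000.

E[X] = 79 = 79.000.


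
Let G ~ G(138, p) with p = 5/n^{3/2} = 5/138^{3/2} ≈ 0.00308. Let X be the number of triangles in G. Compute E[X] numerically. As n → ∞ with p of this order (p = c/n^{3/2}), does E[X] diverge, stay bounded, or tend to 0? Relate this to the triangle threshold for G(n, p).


Number of potential triangles: C(138, 3) = 428536.
Each occurs with probability p³ ≈ (0.00308)³ ≈ 2.93396e-08.
By linearity: E[X] = C(138, 3)·p³ ≈ 428536 · 2.93396e-08 ≈ 0.013.
Since α = 3/2 > 1, p = c/n^{3/2} = o(1/n) is below the triangle threshold p ~ 1/n. Asymptotically E[X] ~ (c³/6)·n^{3(1−α)} = (5³/6)·n^{-1.5} → 0, so by Markov's inequality G has no triangles w.h.p.

E[X] ≈ 0.013; in regime p = Θ(1/n^{3/2}) E[X] tends to 0 (below the triangle threshold p ~ 1/n).


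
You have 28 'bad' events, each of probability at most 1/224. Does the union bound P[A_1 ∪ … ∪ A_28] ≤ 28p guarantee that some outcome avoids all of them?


Union bound: P[∪_{i=1}^{28} A_i] ≤ Σ_i P[A_i] ≤ 28·p = 28·(1/224) = 1/8.
Numerically: 1/8 ≈ 0.125.
Is 1/8 < 1? YES.
Since P[∪ A_i] ≤ 1/8 < 1, the complement has P[∩ A_i^c] ≥ 1 − 1/8 = 7/8 > 0, so some outcome avoids every A_i.

28·p = 1/8 ≈ 0.125; existence CERTIFIED by the union bound.


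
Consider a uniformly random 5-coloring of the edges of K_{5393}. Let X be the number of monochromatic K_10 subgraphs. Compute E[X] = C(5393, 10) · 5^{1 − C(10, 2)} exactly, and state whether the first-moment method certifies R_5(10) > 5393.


E[X] = C(5393, 10) · 5^{1 − 45} = 5687418968154238267170642278008 · 5^{−44} = 5687418968154238267170642278008/5684341886080801486968994140625.
As a reduced fraction: E[X] = 5687418968154238267170642278008/5684341886080801486968994140625 ≈ 1.000541.
Is E[X] < 1? NO.
Since E[X] ≥ 1, the first-moment bound is inconclusive at n = 5393; it does NOT by itself certify R_5(10) > 5393.

E[X] = 5687418968154238267170642278008/5684341886080801486968994140625 ≈ 1.000541; E[X] ≥ 1; first-moment method inconclusive here.


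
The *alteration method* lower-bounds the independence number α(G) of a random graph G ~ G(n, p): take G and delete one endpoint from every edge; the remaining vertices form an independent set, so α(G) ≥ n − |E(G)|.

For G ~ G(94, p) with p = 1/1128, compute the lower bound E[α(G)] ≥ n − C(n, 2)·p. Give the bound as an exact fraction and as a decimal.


E[|E(G)|] = C(94, 2)·p = 4371 · (1/1128) = 31/8.
E[α(G)] ≥ n − E[|E(G)|] = 94 − 31/8 = 721/8.
Numerically: ≈ 90.125000.
(This is only a lower bound; the true E[α(G)] may be larger.)

E[α(G)] ≥ 721/8 ≈ 90.125000.


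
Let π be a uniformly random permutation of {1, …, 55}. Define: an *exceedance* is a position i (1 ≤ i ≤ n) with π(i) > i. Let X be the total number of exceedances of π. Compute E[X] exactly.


Write X = Σ_{i=1}^{55} X_i, where X_i = 1_{π(i) > i}.
For each fixed i, π(i) is uniform over {1, …, 55} (marginal of a uniform permutation), so P[π(i) > i] = (n − i)/n. Summing: Σ_{i=1}^{55} (n − i)/n = (0 + 1 + … + 54)/55 = 55(55 − 1)/(2·55) = (55 − 1)/2.
Hence E[X] = Σ_{i=1}^{55} (55 − i)/55 = 27 ≈ 27.00000.

E[X] = 27 = 27.00000.


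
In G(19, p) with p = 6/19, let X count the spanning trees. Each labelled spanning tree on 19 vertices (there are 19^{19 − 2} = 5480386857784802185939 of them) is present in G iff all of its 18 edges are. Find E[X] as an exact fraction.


K_19 has 19^{19 − 2} = 5480386857784802185939 labelled spanning trees.
For each such spanning tree H, let X_H = 1 if all 18 edges of H are present in G. Then P[X_H = 1] = p^{18} = (6/19)^{18} = 101559956668416/104127350297911241532841.
Summing the indicators: E[X] = Σ_H E[X_H] = 5480386857784802185939 · p^{18} = 5480386857784802185939 · 101559956668416/104127350297911241532841 = 101559956668416/19.
Numerically: E[X] ≈ 5.34526e+12.

E[X] = 5480386857784802185939 · (6/19)^{18} = 101559956668416/19 ≈ 5.34526e+12.


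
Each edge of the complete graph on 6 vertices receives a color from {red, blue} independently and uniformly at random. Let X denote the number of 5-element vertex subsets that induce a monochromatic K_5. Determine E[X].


Let X = Σ_S X_S over the C(6, 5) = 6 subsets S of size 5, where X_S = 1 if the K_5 on S is monochromatic.
For a fixed S, the K_5 on S has C(5, 2) = 10 edges. P[all 10 edges red] = (1/2)^10, and likewise for blue, so P[monochromatic] = 2·(1/2)^10 = 2^{1 − 10} = 1/512.
By linearity of expectation: E[X] = C(6, 5) · 2^{1 − 10} = 6 · 1/512 = 3/256.
Numerically: E[X] ≈ 0.012.

E[X] = C(6,5)·2^(1−C(5,2)) = 3/256 ≈ 0.012.


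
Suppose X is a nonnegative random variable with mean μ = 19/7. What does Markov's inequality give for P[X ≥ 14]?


μ = E[X] = 19/7, a = 14.
Markov: P[X ≥ 14] ≤ μ/a = (19/7)/14 = 19/98.
Numerically: ≈ 0.193878.
(Since a = 14 > μ = 2.714286, the bound 19/98 is < 1 and informative.)

P[X ≥ 14] ≤ 19/98 ≈ 0.193878.


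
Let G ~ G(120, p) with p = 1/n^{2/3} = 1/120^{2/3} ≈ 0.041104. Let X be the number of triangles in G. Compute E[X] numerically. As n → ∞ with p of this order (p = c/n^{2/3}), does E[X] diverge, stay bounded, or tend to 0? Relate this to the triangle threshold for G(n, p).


Number of potential triangles: C(120, 3) = 280840.
Each occurs with probability p³ ≈ (0.041104)³ ≈ 6.9444444e-05.
By linearity: E[X] = C(120, 3)·p³ ≈ 280840 · 6.9444444e-05 ≈ 19.50278.
Since α = 2/3 < 1, p = c/n^{2/3} ≫ 1/n is above the triangle threshold p ~ 1/n. Asymptotically E[X] ~ (c³/6)·n^{3(1−α)} = (1³/6)·n^{1} → ∞; triangles are abundant w.h.p.

E[X] ≈ 19.50278; in regime p = Θ(1/n^{2/3}) E[X] diverges (above the triangle threshold p ~ 1/n).


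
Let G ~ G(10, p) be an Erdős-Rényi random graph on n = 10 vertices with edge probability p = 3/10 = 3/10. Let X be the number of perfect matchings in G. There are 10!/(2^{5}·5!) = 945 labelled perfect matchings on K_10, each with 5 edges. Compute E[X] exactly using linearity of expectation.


K_10 has 10!/(2^{5}·5!) = 945 labelled perfect matchings.
For each such perfect matching H, let X_H = 1 if all 5 edges of H are present in G. Then P[X_H = 1] = p^{5} = (3/10)^{5} = 243/100000.
By linearity: E[X] = Σ_H E[X_H] = 945 · p^{5} = 945 · 243/100000 = 45927/20000.
Numerically: E[X] ≈ 2.3.

E[X] = 945 · (3/10)^{5} = 45927/20000 ≈ 2.3.


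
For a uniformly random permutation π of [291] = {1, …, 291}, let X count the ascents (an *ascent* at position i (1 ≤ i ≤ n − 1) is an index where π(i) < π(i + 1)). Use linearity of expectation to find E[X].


Write X = Σ X_I over i = 1, …, 290, with X_I the indicator of one ascent.
There are 290 indicators.
For each fixed i, the pair (π(i), π(i+1)) is a uniformly random ordered pair of distinct values from {1, …, 291}; by symmetry P[π(i) < π(i+1)] = 1/2.
By linearity: E[X] = 290 · (1/2) = (291 − 1) · (1/2) = 145 ≈ 145.000000.

E[X] = 145 = 145.000000.


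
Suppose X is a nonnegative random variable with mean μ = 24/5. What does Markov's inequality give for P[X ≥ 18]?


μ = E[X] = 24/5, a = 18.
Markov: P[X ≥ 18] ≤ μ/a = (24/5)/18 = 4/15.
Numerically: ≈ 0.266667.
(Since a = 18 > μ = 4.800000, the bound 4/15 is < 1 and informative.)

P[X ≥ 18] ≤ 4/15 ≈ 0.266667.


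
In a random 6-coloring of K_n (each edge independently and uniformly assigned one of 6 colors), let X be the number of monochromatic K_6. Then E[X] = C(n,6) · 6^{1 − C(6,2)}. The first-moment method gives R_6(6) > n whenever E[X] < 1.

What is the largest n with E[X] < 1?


We need C(n, 6) · 6^{1 − 15} < 1, i.e. C(n, 6) < 6^{15 − 1} = 78364164096.
Check values of n near the boundary:
  n = 193: C(193, 6) = 66364016544; 66364016544 < 78364164096? YES
  n = 194: C(194, 6) = 68482017072; 68482017072 < 78364164096? YES
  n = 195: C(195, 6) = 70656049360; 70656049360 < 78364164096? YES
  n = 196: C(196, 6) = 72887293024; 72887293024 < 78364164096? YES
  n = 197: C(197, 6) = 75176946208; 75176946208 < 78364164096? YES
  n = 198: C(198, 6) = 77526225777; 77526225777 < 78364164096? YES
  n = 199: C(199, 6) = 79936367511; 79936367511 < 78364164096? NO
  n = 200: C(200, 6) = 82408626300; 82408626300 < 78364164096? NO
The largest n with C(n, 6) < 78364164096 is n = 198 (where E[X] = 25842075259/26121388032 ≈ 0.9893071). Hence R_6(6) > 198, i.e. R_6(6) ≥ 199.

Largest n = 198; hence R_6(6) > 198.


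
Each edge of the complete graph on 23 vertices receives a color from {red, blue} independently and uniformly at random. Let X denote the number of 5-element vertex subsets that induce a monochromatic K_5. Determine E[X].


Let X = Σ_S X_S over the C(23, 5) = 33649 subsets S of size 5, where X_S = 1 if the K_5 on S is monochromatic.
For a fixed S, the K_5 on S has C(5, 2) = 10 edges. P[all 10 edges red] = (1/2)^10, and likewise for blue, so P[monochromatic] = 2·(1/2)^10 = 2^{1 − 10} = 1/512.
By linearity: E[X] = C(23, 5) · 2^{1 − 10} = 33649 · 1/512 = 33649/512.
Numerically: E[X] ≈ 65.720703.

E[X] = C(23,5)·2^(1−C(5,2)) = 33649/512 ≈ 65.720703.


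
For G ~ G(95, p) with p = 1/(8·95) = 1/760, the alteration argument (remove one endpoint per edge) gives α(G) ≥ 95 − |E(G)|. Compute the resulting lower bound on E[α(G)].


E[|E(G)|] = C(95, 2)·p = 4465 · (1/760) = 47/8.
E[α(G)] ≥ n − E[|E(G)|] = 95 − 47/8 = 713/8.
Numerically: ≈ 89.125.
(This is only a lower bound; the true E[α(G)] may be larger.)

E[α(G)] ≥ 713/8 ≈ 89.125.


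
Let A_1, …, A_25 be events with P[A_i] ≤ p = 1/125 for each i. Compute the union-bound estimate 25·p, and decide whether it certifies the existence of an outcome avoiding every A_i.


Union bound: P[∪_{i=1}^{25} A_i] ≤ Σ_i P[A_i] ≤ 25·p = 25·(1/125) = 1/5.
Numerically: 1/5 ≈ 0.20000.
Is 1/5 < 1? YES.
Since P[∪ A_i] ≤ 1/5 < 1, the complement has P[∩ A_i^c] ≥ 1 − 1/5 = 4/5 > 0, so some outcome avoids every A_i.

25·p = 1/5 ≈ 0.20000; existence CERTIFIED by the union bound.


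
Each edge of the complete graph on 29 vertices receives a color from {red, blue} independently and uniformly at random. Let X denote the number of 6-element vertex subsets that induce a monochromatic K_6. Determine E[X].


Let X = Σ_S X_S over the C(29, 6) = 475020 subsets S of size 6, where X_S = 1 if the K_6 on S is monochromatic.
For a fixed S, the K_6 on S has C(6, 2) = 15 edges. P[all 15 edges red] = (1/2)^15, and likewise for blue, so P[monochromatic] = 2·(1/2)^15 = 2^{1 − 15} = 1/16384.
By linearity of expectation: E[X] = C(29, 6) · 2^{1 − 15} = 475020 · 1/16384 = 118755/4096.
Numerically: E[X] ≈ 28.99292.

E[X] = C(29,6)·2^(1−C(6,2)) = 118755/4096 ≈ 28.99292.


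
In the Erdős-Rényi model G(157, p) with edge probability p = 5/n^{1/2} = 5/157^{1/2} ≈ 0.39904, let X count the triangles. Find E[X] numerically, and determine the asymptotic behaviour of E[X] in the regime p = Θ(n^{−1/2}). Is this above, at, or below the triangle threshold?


Number of potential triangles: C(157, 3) = 632710.
Each occurs with probability p³ ≈ (0.39904)³ ≈ 6.3541949e-02.
By linearity: E[X] = C(157, 3)·p³ ≈ 632710 · 6.3541949e-02 ≈ 40203.62681.
Since α = 1/2 < 1, p = c/n^{1/2} ≫ 1/n is above the triangle threshold p ~ 1/n. Asymptotically E[X] ~ (c³/6)·n^{3(1−α)} = (5³/6)·n^{1.5} → ∞; triangles are abundant w.h.p.

E[X] ≈ 40203.62681; in regime p = Θ(1/n^{1/2}) E[X] diverges (above the triangle threshold p ~ 1/n).


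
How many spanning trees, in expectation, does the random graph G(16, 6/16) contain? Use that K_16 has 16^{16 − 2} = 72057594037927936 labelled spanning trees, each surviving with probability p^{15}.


K_16 has 16^{16 − 2} = 72057594037927936 labelled spanning trees.
For each such spanning tree H, let X_H = 1 if all 15 edges of H are present in G. Then P[X_H = 1] = p^{15} = (3/8)^{15} = 14348907/35184372088832.
By linearity of expectation: E[X] = Σ_H E[X_H] = 72057594037927936 · p^{15} = 72057594037927936 · 14348907/35184372088832 = 29386561536.
Numerically: E[X] ≈ 2.94e+10.

E[X] = 72057594037927936 · (3/8)^{15} = 29386561536 ≈ 2.94e+10.


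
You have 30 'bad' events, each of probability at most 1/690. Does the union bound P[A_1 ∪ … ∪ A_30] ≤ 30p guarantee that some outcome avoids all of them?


Union bound: P[∪_{i=1}^{30} A_i] ≤ Σ_i P[A_i] ≤ 30·p = 30·(1/690) = 1/23.
Numerically: 1/23 ≈ 0.043478.
Is 1/23 < 1? YES.
Since P[∪ A_i] ≤ 1/23 < 1, the complement has P[∩ A_i^c] ≥ 1 − 1/23 = 22/23 > 0, so some outcome avoids every A_i.

30·p = 1/23 ≈ 0.043478; existence CERTIFIED by the union bound.


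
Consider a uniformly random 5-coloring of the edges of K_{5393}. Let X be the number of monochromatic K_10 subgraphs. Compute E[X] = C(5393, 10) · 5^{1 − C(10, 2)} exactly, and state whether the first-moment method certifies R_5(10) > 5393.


E[X] = C(5393, 10) · 5^{1 − 45} = 5687418968154238267170642278008 · 5^{−44} = 5687418968154238267170642278008/5684341886080801486968994140625.
As a reduced fraction: E[X] = 5687418968154238267170642278008/5684341886080801486968994140625 ≈ 1.001.
Is E[X] < 1? NO.
Since E[X] ≥ 1, the first-moment bound is inconclusive at n = 5393; it does NOT by itself certify R_5(10) > 5393.

E[X] = 5687418968154238267170642278008/5684341886080801486968994140625 ≈ 1.001; E[X] ≥ 1; first-moment method inconclusive here.


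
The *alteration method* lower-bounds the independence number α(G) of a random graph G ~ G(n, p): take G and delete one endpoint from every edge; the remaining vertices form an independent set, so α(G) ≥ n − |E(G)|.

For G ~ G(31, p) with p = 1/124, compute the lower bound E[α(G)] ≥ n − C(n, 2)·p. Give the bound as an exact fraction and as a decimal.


E[|E(G)|] = C(31, 2)·p = 465 · (1/124) = 15/4.
E[α(G)] ≥ n − E[|E(G)|] = 31 − 15/4 = 109/4.
Numerically: ≈ 27.250000.
(This is only a lower bound; the true E[α(G)] may be larger.)

E[α(G)] ≥ 109/4 ≈ 27.250000.


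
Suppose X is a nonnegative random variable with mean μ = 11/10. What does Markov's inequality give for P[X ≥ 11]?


μ = E[X] = 11/10, a = 11.
Markov: P[X ≥ 11] ≤ μ/a = (11/10)/11 = 1/10.
Numerically: ≈ 0.100.
(Since a = 11 > μ = 1.100, the bound 1/10 is < 1 and informative.)

P[X ≥ 11] ≤ 1/10 ≈ 0.100.


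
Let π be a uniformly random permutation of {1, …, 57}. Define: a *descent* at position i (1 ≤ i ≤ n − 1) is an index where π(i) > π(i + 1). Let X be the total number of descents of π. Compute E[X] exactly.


Write X = Σ X_I over i = 1, …, 56, with X_I the indicator of one descent.
There are 56 indicators.
For each fixed i, the pair (π(i), π(i+1)) is a uniformly random ordered pair of distinct values from {1, …, 57}; by symmetry P[π(i) > π(i+1)] = 1/2.
By linearity: E[X] = 56 · (1/2) = (57 − 1) · (1/2) = 28 ≈ 28.000000.

E[X] = 28 = 28.000000.


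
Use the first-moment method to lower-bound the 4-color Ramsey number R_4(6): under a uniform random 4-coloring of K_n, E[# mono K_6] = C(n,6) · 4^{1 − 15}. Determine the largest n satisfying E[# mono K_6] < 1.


We need C(n, 6) · 4^{1 − 15} < 1, i.e. C(n, 6) < 4^{15 − 1} = 268435456.
Check values of n near the boundary:
  n = 75: C(75, 6) = 201359550; 201359550 < 268435456? YES
  n = 76: C(76, 6) = 218618940; 218618940 < 268435456? YES
  n = 77: C(77, 6) = 237093780; 237093780 < 268435456? YES
  n = 78: C(78, 6) = 256851595; 256851595 < 268435456? YES
  n = 79: C(79, 6) = 277962685; 277962685 < 268435456? NO
The largest n with C(n, 6) < 268435456 is n = 78 (where E[X] = 256851595/268435456 ≈ 0.9568468). Hence R_4(6) > 78, i.e. R_4(6) ≥ 79.

Largest n = 78; hence R_4(6) > 78.


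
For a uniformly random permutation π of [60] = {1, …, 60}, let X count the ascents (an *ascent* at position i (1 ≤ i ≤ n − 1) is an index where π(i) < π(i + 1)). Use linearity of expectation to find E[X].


Write X = Σ X_I over i = 1, …, 59, with X_I the indicator of one ascent.
There are 59 indicators.
For each fixed i, the pair (π(i), π(i+1)) is a uniformly random ordered pair of distinct values from {1, …, 60}; by symmetry P[π(i) < π(i+1)] = 1/2.
By linearity: E[X] = 59 · (1/2) = (60 − 1) · (1/2) = 59/2 ≈ 29.50000.

E[X] = 59/2 = 29.50000.
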